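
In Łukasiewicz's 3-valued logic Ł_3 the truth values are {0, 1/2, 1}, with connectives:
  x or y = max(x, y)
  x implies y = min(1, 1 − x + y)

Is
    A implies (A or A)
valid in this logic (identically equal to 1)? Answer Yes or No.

A = 0 ↦ 1
A = 1/2 ↦ 1
A = 1 ↦ 1
Every assignment gives a value ≥ 1.

Yes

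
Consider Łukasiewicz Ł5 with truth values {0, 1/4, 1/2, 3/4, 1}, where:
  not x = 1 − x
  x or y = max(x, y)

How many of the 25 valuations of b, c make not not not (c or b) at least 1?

value 1: 1 assignment (counts)
value 3/4: 3 assignments
value 1/2: 5 assignments
value 1/4: 7 assignments
value 0: 9 assignments
So 1 of the 25 assignments meets the threshold.

1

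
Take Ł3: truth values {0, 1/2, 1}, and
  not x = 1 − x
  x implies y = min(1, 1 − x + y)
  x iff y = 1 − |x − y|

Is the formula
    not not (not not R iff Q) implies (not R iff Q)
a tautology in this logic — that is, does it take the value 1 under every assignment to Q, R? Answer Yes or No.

No

Counterexample: take Q = 0, R = 0.
not R = not 0 = 1
not not R = not 1 = 0
not not R iff Q = 0 iff 0 = 1
not (not not R iff Q) = not 1 = 0
not not (not not R iff Q) = not 0 = 1
not R = not 0 = 1
not R iff Q = 1 iff 0 = 0
not not (not not R iff Q) implies (not R iff Q) = 1 implies 0 = 0
This gives 0 ≠ 1.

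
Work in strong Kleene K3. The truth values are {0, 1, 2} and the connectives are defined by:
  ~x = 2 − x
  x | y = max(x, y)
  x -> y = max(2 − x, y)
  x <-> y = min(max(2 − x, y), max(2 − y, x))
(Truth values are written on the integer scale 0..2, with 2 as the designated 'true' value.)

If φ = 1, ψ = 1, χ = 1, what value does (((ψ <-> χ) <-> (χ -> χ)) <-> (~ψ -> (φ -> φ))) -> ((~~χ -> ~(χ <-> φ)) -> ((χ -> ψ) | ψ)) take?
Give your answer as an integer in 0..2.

ψ <-> χ = 1 <-> 1 = 1
χ -> χ = 1 -> 1 = 1
(ψ <-> χ) <-> (χ -> χ) = 1 <-> 1 = 1
~ψ = ~1 = 1
φ -> φ = 1 -> 1 = 1
~ψ -> (φ -> φ) = 1 -> 1 = 1
((ψ <-> χ) <-> (χ -> χ)) <-> (~ψ -> (φ -> φ)) = 1 <-> 1 = 1
~χ = ~1 = 1
~~χ = ~1 = 1
χ <-> φ = 1 <-> 1 = 1
~(χ <-> φ) = ~1 = 1
~~χ -> ~(χ <-> φ) = 1 -> 1 = 1
χ -> ψ = 1 -> 1 = 1
(χ -> ψ) | ψ = 1 | 1 = 1
(~~χ -> ~(χ <-> φ)) -> ((χ -> ψ) | ψ) = 1 -> 1 = 1
(((ψ <-> χ) <-> (χ -> χ)) <-> (~ψ -> (φ -> φ))) -> ((~~χ -> ~(χ <-> φ)) -> ((χ -> ψ) | ψ)) = 1 -> 1 = 1

1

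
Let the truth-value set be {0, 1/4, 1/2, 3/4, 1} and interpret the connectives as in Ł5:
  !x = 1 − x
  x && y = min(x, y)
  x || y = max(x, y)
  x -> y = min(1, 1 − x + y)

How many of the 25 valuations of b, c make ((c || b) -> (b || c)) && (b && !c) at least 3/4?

4

value 1: 1 assignment (counts)
value 3/4: 3 assignments (counts)
value 1/2: 5 assignments
value 1/4: 7 assignments
value 0: 9 assignments
So 4 of the 25 assignments meet the threshold.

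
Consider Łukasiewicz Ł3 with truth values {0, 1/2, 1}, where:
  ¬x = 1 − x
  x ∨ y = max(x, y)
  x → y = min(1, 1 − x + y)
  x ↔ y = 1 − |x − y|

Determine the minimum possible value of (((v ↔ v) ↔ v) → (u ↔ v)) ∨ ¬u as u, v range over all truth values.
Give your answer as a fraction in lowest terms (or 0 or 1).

Take u = 1/2, v = 1:
v ↔ v = 1 ↔ 1 = 1
(v ↔ v) ↔ v = 1 ↔ 1 = 1
u ↔ v = 1/2 ↔ 1 = 1/2
((v ↔ v) ↔ v) → (u ↔ v) = 1 → 1/2 = 1/2
¬u = ¬1/2 = 1/2
(((v ↔ v) ↔ v) → (u ↔ v)) ∨ ¬u = 1/2 ∨ 1/2 = 1/2
No assignment yields a value below 1/2, so this is the minimum.

1/2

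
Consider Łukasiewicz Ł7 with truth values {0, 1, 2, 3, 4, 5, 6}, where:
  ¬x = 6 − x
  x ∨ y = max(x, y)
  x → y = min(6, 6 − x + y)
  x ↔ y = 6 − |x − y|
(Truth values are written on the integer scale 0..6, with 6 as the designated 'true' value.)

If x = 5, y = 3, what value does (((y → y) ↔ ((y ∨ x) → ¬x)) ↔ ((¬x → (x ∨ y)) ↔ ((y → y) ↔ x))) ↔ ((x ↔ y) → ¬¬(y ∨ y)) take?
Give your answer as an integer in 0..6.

y → y = 3 → 3 = 6
y ∨ x = 3 ∨ 5 = 5
¬x = ¬5 = 1
(y ∨ x) → ¬x = 5 → 1 = 2
(y → y) ↔ ((y ∨ x) → ¬x) = 6 ↔ 2 = 2
¬x = ¬5 = 1
x ∨ y = 5 ∨ 3 = 5
¬x → (x ∨ y) = 1 → 5 = 6
y → y = 3 → 3 = 6
(y → y) ↔ x = 6 ↔ 5 = 5
(¬x → (x ∨ y)) ↔ ((y → y) ↔ x) = 6 ↔ 5 = 5
((y → y) ↔ ((y ∨ x) → ¬x)) ↔ ((¬x → (x ∨ y)) ↔ ((y → y) ↔ x)) = 2 ↔ 5 = 3
x ↔ y = 5 ↔ 3 = 4
y ∨ y = 3 ∨ 3 = 3
¬(y ∨ y) = ¬3 = 3
¬¬(y ∨ y) = ¬3 = 3
(x ↔ y) → ¬¬(y ∨ y) = 4 → 3 = 5
(((y → y) ↔ ((y ∨ x) → ¬x)) ↔ ((¬x → (x ∨ y)) ↔ ((y → y) ↔ x))) ↔ ((x ↔ y) → ¬¬(y ∨ y)) = 3 ↔ 5 = 4

4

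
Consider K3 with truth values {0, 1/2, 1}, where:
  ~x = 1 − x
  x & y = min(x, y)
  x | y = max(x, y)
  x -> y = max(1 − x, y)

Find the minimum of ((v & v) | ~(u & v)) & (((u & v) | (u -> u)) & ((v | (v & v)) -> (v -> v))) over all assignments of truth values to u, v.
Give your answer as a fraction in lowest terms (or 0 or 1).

Take u = 0, v = 1/2:
v & v = 1/2 & 1/2 = 1/2
u & v = 0 & 1/2 = 0
~(u & v) = ~0 = 1
(v & v) | ~(u & v) = 1/2 | 1 = 1
u & v = 0 & 1/2 = 0
u -> u = 0 -> 0 = 1
(u & v) | (u -> u) = 0 | 1 = 1
v & v = 1/2 & 1/2 = 1/2
v | (v & v) = 1/2 | 1/2 = 1/2
v -> v = 1/2 -> 1/2 = 1/2
(v | (v & v)) -> (v -> v) = 1/2 -> 1/2 = 1/2
((u & v) | (u -> u)) & ((v | (v & v)) -> (v -> v)) = 1 & 1/2 = 1/2
((v & v) | ~(u & v)) & (((u & v) | (u -> u)) & ((v | (v & v)) -> (v -> v))) = 1 & 1/2 = 1/2
No assignment yields a value below 1/2, so this is the minimum.

1/2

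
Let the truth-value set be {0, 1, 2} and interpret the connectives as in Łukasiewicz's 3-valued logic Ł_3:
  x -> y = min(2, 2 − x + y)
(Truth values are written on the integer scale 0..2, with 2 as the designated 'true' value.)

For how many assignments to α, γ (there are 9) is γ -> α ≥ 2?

α = 0, γ = 0 ↦ 2  ≥
α = 0, γ = 1 ↦ 1  <
α = 0, γ = 2 ↦ 0  <
α = 1, γ = 0 ↦ 2  ≥
α = 1, γ = 1 ↦ 2  ≥
α = 1, γ = 2 ↦ 1  <
α = 2, γ = 0 ↦ 2  ≥
α = 2, γ = 1 ↦ 2  ≥
α = 2, γ = 2 ↦ 2  ≥
So 6 of the 9 assignments meet the threshold.

6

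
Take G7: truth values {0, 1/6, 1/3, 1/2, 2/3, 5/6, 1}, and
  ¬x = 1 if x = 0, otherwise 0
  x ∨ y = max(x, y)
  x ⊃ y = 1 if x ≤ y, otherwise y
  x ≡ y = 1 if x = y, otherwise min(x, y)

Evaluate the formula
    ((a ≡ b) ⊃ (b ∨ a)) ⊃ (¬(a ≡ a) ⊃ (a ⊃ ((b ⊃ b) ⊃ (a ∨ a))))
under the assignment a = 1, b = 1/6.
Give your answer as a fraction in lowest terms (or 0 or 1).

a ≡ b = 1 ≡ 1/6 = 1/6
b ∨ a = 1/6 ∨ 1 = 1
(a ≡ b) ⊃ (b ∨ a) = 1/6 ⊃ 1 = 1
a ≡ a = 1 ≡ 1 = 1
¬(a ≡ a) = ¬1 = 0
b ⊃ b = 1/6 ⊃ 1/6 = 1
a ∨ a = 1 ∨ 1 = 1
(b ⊃ b) ⊃ (a ∨ a) = 1 ⊃ 1 = 1
a ⊃ ((b ⊃ b) ⊃ (a ∨ a)) = 1 ⊃ 1 = 1
¬(a ≡ a) ⊃ (a ⊃ ((b ⊃ b) ⊃ (a ∨ a))) = 0 ⊃ 1 = 1
((a ≡ b) ⊃ (b ∨ a)) ⊃ (¬(a ≡ a) ⊃ (a ⊃ ((b ⊃ b) ⊃ (a ∨ a)))) = 1 ⊃ 1 = 1

1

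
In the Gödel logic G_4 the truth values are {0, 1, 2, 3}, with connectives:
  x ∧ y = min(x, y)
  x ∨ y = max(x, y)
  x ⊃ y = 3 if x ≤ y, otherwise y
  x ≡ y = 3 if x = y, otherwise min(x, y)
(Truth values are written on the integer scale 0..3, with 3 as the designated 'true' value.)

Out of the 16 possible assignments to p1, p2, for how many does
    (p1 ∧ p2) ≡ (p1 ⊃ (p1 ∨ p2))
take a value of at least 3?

p1 = 0, p2 = 0 ↦ 0  <
p1 = 0, p2 = 1 ↦ 0  <
p1 = 0, p2 = 2 ↦ 0  <
p1 = 0, p2 = 3 ↦ 0  <
p1 = 1, p2 = 0 ↦ 0  <
p1 = 1, p2 = 1 ↦ 1  <
p1 = 1, p2 = 2 ↦ 1  <
p1 = 1, p2 = 3 ↦ 1  <
p1 = 2, p2 = 0 ↦ 0  <
p1 = 2, p2 = 1 ↦ 1  <
p1 = 2, p2 = 2 ↦ 2  <
p1 = 2, p2 = 3 ↦ 2  <
p1 = 3, p2 = 0 ↦ 0  <
p1 = 3, p2 = 1 ↦ 1  <
p1 = 3, p2 = 2 ↦ 2  <
p1 = 3, p2 = 3 ↦ 3  ≥
So 1 of the 16 assignments meets the threshold.

1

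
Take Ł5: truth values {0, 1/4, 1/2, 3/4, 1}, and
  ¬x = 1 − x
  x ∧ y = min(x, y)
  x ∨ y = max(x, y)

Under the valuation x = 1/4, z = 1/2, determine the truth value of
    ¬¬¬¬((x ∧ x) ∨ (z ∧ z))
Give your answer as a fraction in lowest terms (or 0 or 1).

x ∧ x = 1/4 ∧ 1/4 = 1/4
z ∧ z = 1/2 ∧ 1/2 = 1/2
(x ∧ x) ∨ (z ∧ z) = 1/4 ∨ 1/2 = 1/2
¬((x ∧ x) ∨ (z ∧ z)) = ¬1/2 = 1/2
¬¬((x ∧ x) ∨ (z ∧ z)) = ¬1/2 = 1/2
¬¬¬((x ∧ x) ∨ (z ∧ z)) = ¬1/2 = 1/2
¬¬¬¬((x ∧ x) ∨ (z ∧ z)) = ¬1/2 = 1/2

1/2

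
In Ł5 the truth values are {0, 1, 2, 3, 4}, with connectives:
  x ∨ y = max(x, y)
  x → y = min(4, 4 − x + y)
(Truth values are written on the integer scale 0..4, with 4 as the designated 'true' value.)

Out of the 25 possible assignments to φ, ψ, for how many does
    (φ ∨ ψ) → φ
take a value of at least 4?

15

value 4: 15 assignments (counts)
value 3: 4 assignments
value 2: 3 assignments
value 1: 2 assignments
value 0: 1 assignment
So 15 of the 25 assignments meet the threshold.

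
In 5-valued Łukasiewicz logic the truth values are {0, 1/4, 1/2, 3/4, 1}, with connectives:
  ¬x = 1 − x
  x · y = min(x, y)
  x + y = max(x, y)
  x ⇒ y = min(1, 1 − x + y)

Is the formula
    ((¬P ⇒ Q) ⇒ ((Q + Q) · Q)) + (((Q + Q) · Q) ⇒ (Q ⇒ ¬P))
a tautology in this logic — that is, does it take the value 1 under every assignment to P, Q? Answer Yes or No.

No

Counterexample: take P = 3/4, Q = 3/4.
¬P = ¬3/4 = 1/4
¬P ⇒ Q = 1/4 ⇒ 3/4 = 1
Q + Q = 3/4 + 3/4 = 3/4
(Q + Q) · Q = 3/4 · 3/4 = 3/4
(¬P ⇒ Q) ⇒ ((Q + Q) · Q) = 1 ⇒ 3/4 = 3/4
Q + Q = 3/4 + 3/4 = 3/4
(Q + Q) · Q = 3/4 · 3/4 = 3/4
¬P = ¬3/4 = 1/4
Q ⇒ ¬P = 3/4 ⇒ 1/4 = 1/2
((Q + Q) · Q) ⇒ (Q ⇒ ¬P) = 3/4 ⇒ 1/2 = 3/4
((¬P ⇒ Q) ⇒ ((Q + Q) · Q)) + (((Q + Q) · Q) ⇒ (Q ⇒ ¬P)) = 3/4 + 3/4 = 3/4
This gives 3/4 ≠ 1.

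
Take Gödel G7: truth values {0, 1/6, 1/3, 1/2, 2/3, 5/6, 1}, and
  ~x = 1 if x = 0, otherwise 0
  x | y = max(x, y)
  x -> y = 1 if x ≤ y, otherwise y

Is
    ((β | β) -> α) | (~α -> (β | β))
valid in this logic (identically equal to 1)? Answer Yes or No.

Counterexample: take α = 0, β = 1/6.
β | β = 1/6 | 1/6 = 1/6
(β | β) -> α = 1/6 -> 0 = 0
~α = ~0 = 1
β | β = 1/6 | 1/6 = 1/6
~α -> (β | β) = 1 -> 1/6 = 1/6
((β | β) -> α) | (~α -> (β | β)) = 0 | 1/6 = 1/6
This gives 1/6 ≠ 1.

No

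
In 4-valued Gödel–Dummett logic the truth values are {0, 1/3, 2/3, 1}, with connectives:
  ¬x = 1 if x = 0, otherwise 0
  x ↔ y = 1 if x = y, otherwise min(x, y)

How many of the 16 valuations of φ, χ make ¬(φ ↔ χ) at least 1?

6

φ = 0, χ = 0 ↦ 0  <
φ = 0, χ = 1/3 ↦ 1  ≥
φ = 0, χ = 2/3 ↦ 1  ≥
φ = 0, χ = 1 ↦ 1  ≥
φ = 1/3, χ = 0 ↦ 1  ≥
φ = 1/3, χ = 1/3 ↦ 0  <
φ = 1/3, χ = 2/3 ↦ 0  <
φ = 1/3, χ = 1 ↦ 0  <
φ = 2/3, χ = 0 ↦ 1  ≥
φ = 2/3, χ = 1/3 ↦ 0  <
φ = 2/3, χ = 2/3 ↦ 0  <
φ = 2/3, χ = 1 ↦ 0  <
φ = 1, χ = 0 ↦ 1  ≥
φ = 1, χ = 1/3 ↦ 0  <
φ = 1, χ = 2/3 ↦ 0  <
φ = 1, χ = 1 ↦ 0  <
So 6 of the 16 assignments meet the threshold.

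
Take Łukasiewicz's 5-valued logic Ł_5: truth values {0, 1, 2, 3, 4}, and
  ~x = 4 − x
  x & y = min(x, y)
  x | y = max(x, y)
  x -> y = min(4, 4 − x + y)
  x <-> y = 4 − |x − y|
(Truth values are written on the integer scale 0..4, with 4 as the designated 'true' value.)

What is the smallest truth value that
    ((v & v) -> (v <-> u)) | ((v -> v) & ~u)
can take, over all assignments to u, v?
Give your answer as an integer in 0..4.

2

Take u = 2, v = 4:
v & v = 4 & 4 = 4
v <-> u = 4 <-> 2 = 2
(v & v) -> (v <-> u) = 4 -> 2 = 2
v -> v = 4 -> 4 = 4
~u = ~2 = 2
(v -> v) & ~u = 4 & 2 = 2
((v & v) -> (v <-> u)) | ((v -> v) & ~u) = 2 | 2 = 2
No assignment yields a value below 2, so this is the minimum.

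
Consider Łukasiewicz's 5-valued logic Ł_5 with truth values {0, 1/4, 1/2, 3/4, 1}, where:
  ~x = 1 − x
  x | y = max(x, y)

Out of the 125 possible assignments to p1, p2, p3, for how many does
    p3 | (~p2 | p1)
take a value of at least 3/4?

value 1: 61 assignments (counts)
value 3/4: 37 assignments (counts)
value 1/2: 19 assignments
value 1/4: 7 assignments
value 0: 1 assignment
So 98 of the 125 assignments meet the threshold.

98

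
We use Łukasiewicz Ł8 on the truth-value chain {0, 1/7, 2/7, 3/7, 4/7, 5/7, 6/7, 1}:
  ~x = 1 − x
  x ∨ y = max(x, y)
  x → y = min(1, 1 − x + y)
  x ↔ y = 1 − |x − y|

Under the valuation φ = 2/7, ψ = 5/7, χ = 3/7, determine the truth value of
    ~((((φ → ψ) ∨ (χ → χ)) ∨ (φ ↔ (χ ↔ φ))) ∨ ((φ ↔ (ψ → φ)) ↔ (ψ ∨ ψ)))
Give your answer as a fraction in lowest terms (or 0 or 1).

φ → ψ = 2/7 → 5/7 = 1
χ → χ = 3/7 → 3/7 = 1
(φ → ψ) ∨ (χ → χ) = 1 ∨ 1 = 1
χ ↔ φ = 3/7 ↔ 2/7 = 6/7
φ ↔ (χ ↔ φ) = 2/7 ↔ 6/7 = 3/7
((φ → ψ) ∨ (χ → χ)) ∨ (φ ↔ (χ ↔ φ)) = 1 ∨ 3/7 = 1
ψ → φ = 5/7 → 2/7 = 4/7
φ ↔ (ψ → φ) = 2/7 ↔ 4/7 = 5/7
ψ ∨ ψ = 5/7 ∨ 5/7 = 5/7
(φ ↔ (ψ → φ)) ↔ (ψ ∨ ψ) = 5/7 ↔ 5/7 = 1
(((φ → ψ) ∨ (χ → χ)) ∨ (φ ↔ (χ ↔ φ))) ∨ ((φ ↔ (ψ → φ)) ↔ (ψ ∨ ψ)) = 1 ∨ 1 = 1
~((((φ → ψ) ∨ (χ → χ)) ∨ (φ ↔ (χ ↔ φ))) ∨ ((φ ↔ (ψ → φ)) ↔ (ψ ∨ ψ))) = ~1 = 0

0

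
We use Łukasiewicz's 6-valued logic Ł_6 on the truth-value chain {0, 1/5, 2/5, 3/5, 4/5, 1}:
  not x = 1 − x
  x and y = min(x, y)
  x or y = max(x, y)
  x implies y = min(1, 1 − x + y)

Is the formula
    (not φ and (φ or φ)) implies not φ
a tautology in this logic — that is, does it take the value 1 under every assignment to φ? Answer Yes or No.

φ = 0 ↦ 1
φ = 1/5 ↦ 1
φ = 2/5 ↦ 1
φ = 3/5 ↦ 1
φ = 4/5 ↦ 1
φ = 1 ↦ 1
Every assignment gives a value ≥ 1.

Yes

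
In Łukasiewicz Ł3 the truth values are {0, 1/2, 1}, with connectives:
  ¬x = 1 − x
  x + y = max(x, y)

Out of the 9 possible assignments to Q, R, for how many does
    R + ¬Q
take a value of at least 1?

Q = 0, R = 0 ↦ 1  ≥
Q = 0, R = 1/2 ↦ 1  ≥
Q = 0, R = 1 ↦ 1  ≥
Q = 1/2, R = 0 ↦ 1/2  <
Q = 1/2, R = 1/2 ↦ 1/2  <
Q = 1/2, R = 1 ↦ 1  ≥
Q = 1, R = 0 ↦ 0  <
Q = 1, R = 1/2 ↦ 1/2  <
Q = 1, R = 1 ↦ 1  ≥
So 5 of the 9 assignments meet the threshold.

5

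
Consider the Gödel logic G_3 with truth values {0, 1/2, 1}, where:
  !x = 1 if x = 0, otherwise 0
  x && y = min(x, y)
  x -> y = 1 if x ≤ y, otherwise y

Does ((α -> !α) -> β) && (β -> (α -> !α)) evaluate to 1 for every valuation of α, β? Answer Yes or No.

No

Counterexample: take α = 0, β = 0.
!α = !0 = 1
α -> !α = 0 -> 1 = 1
(α -> !α) -> β = 1 -> 0 = 0
β -> (α -> !α) = 0 -> 1 = 1
((α -> !α) -> β) && (β -> (α -> !α)) = 0 && 1 = 0
This gives 0 ≠ 1.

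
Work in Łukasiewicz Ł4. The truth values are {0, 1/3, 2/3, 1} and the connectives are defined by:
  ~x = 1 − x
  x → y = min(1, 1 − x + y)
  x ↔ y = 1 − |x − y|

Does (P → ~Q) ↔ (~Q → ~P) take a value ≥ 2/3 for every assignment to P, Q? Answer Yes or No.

No

Counterexample: take P = 2/3, Q = 0.
~Q = ~0 = 1
P → ~Q = 2/3 → 1 = 1
~Q = ~0 = 1
~P = ~2/3 = 1/3
~Q → ~P = 1 → 1/3 = 1/3
(P → ~Q) ↔ (~Q → ~P) = 1 ↔ 1/3 = 1/3
This gives 1/3, which is below 2/3.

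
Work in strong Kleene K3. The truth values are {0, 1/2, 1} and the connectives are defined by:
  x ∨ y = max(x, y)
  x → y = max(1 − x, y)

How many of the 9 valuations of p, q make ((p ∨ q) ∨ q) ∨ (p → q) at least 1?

p = 0, q = 0 ↦ 1  ≥
p = 0, q = 1/2 ↦ 1  ≥
p = 0, q = 1 ↦ 1  ≥
p = 1/2, q = 0 ↦ 1/2  <
p = 1/2, q = 1/2 ↦ 1/2  <
p = 1/2, q = 1 ↦ 1  ≥
p = 1, q = 0 ↦ 1  ≥
p = 1, q = 1/2 ↦ 1  ≥
p = 1, q = 1 ↦ 1  ≥
So 7 of the 9 assignments meet the threshold.

7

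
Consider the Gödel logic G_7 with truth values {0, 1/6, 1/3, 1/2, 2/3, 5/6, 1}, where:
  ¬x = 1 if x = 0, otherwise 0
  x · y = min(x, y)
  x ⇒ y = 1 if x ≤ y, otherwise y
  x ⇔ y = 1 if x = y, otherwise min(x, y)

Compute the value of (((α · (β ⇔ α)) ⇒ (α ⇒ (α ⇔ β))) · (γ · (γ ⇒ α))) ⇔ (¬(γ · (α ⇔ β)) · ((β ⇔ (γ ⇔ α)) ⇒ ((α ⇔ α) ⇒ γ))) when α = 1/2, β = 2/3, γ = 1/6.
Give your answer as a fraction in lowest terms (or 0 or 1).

0

β ⇔ α = 2/3 ⇔ 1/2 = 1/2
α · (β ⇔ α) = 1/2 · 1/2 = 1/2
α ⇔ β = 1/2 ⇔ 2/3 = 1/2
α ⇒ (α ⇔ β) = 1/2 ⇒ 1/2 = 1
(α · (β ⇔ α)) ⇒ (α ⇒ (α ⇔ β)) = 1/2 ⇒ 1 = 1
γ ⇒ α = 1/6 ⇒ 1/2 = 1
γ · (γ ⇒ α) = 1/6 · 1 = 1/6
((α · (β ⇔ α)) ⇒ (α ⇒ (α ⇔ β))) · (γ · (γ ⇒ α)) = 1 · 1/6 = 1/6
α ⇔ β = 1/2 ⇔ 2/3 = 1/2
γ · (α ⇔ β) = 1/6 · 1/2 = 1/6
¬(γ · (α ⇔ β)) = ¬1/6 = 0
γ ⇔ α = 1/6 ⇔ 1/2 = 1/6
β ⇔ (γ ⇔ α) = 2/3 ⇔ 1/6 = 1/6
α ⇔ α = 1/2 ⇔ 1/2 = 1
(α ⇔ α) ⇒ γ = 1 ⇒ 1/6 = 1/6
(β ⇔ (γ ⇔ α)) ⇒ ((α ⇔ α) ⇒ γ) = 1/6 ⇒ 1/6 = 1
¬(γ · (α ⇔ β)) · ((β ⇔ (γ ⇔ α)) ⇒ ((α ⇔ α) ⇒ γ)) = 0 · 1 = 0
(((α · (β ⇔ α)) ⇒ (α ⇒ (α ⇔ β))) · (γ · (γ ⇒ α))) ⇔ (¬(γ · (α ⇔ β)) · ((β ⇔ (γ ⇔ α)) ⇒ ((α ⇔ α) ⇒ γ))) = 1/6 ⇔ 0 = 0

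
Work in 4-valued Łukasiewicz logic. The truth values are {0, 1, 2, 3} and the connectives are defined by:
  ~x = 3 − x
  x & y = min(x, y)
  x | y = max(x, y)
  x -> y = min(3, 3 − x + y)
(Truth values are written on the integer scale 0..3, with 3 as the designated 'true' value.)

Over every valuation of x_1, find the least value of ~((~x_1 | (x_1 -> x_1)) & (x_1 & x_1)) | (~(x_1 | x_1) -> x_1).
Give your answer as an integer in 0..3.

2

Take x_1 = 1:
~x_1 = ~1 = 2
x_1 -> x_1 = 1 -> 1 = 3
~x_1 | (x_1 -> x_1) = 2 | 3 = 3
x_1 & x_1 = 1 & 1 = 1
(~x_1 | (x_1 -> x_1)) & (x_1 & x_1) = 3 & 1 = 1
~((~x_1 | (x_1 -> x_1)) & (x_1 & x_1)) = ~1 = 2
x_1 | x_1 = 1 | 1 = 1
~(x_1 | x_1) = ~1 = 2
~(x_1 | x_1) -> x_1 = 2 -> 1 = 2
~((~x_1 | (x_1 -> x_1)) & (x_1 & x_1)) | (~(x_1 | x_1) -> x_1) = 2 | 2 = 2
No assignment yields a value below 2, so this is the minimum.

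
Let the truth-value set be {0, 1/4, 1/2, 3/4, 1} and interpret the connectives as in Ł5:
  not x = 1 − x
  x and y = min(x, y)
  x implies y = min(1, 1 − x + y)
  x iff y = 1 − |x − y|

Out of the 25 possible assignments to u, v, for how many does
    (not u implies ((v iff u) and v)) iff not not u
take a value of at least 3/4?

value 1: 10 assignments (counts)
value 3/4: 9 assignments (counts)
value 1/2: 6 assignments
So 19 of the 25 assignments meet the threshold.

19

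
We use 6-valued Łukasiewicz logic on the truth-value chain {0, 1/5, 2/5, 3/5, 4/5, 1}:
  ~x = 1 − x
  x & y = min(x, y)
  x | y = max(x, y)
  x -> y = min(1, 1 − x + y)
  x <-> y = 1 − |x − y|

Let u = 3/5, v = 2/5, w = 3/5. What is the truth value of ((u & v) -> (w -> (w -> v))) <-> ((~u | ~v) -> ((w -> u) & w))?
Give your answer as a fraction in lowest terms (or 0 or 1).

1

u & v = 3/5 & 2/5 = 2/5
w -> v = 3/5 -> 2/5 = 4/5
w -> (w -> v) = 3/5 -> 4/5 = 1
(u & v) -> (w -> (w -> v)) = 2/5 -> 1 = 1
~u = ~3/5 = 2/5
~v = ~2/5 = 3/5
~u | ~v = 2/5 | 3/5 = 3/5
w -> u = 3/5 -> 3/5 = 1
(w -> u) & w = 1 & 3/5 = 3/5
(~u | ~v) -> ((w -> u) & w) = 3/5 -> 3/5 = 1
((u & v) -> (w -> (w -> v))) <-> ((~u | ~v) -> ((w -> u) & w)) = 1 <-> 1 = 1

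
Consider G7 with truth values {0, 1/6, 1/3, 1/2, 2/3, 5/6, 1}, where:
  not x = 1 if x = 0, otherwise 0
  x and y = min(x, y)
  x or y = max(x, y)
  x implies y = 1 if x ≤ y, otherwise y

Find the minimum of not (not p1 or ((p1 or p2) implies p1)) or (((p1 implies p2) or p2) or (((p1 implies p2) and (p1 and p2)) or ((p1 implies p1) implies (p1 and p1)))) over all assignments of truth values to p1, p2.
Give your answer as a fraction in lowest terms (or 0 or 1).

Take p1 = 1/6, p2 = 0:
not p1 = not 1/6 = 0
p1 or p2 = 1/6 or 0 = 1/6
(p1 or p2) implies p1 = 1/6 implies 1/6 = 1
not p1 or ((p1 or p2) implies p1) = 0 or 1 = 1
not (not p1 or ((p1 or p2) implies p1)) = not 1 = 0
p1 implies p2 = 1/6 implies 0 = 0
(p1 implies p2) or p2 = 0 or 0 = 0
p1 implies p2 = 1/6 implies 0 = 0
p1 and p2 = 1/6 and 0 = 0
(p1 implies p2) and (p1 and p2) = 0 and 0 = 0
p1 implies p1 = 1/6 implies 1/6 = 1
p1 and p1 = 1/6 and 1/6 = 1/6
(p1 implies p1) implies (p1 and p1) = 1 implies 1/6 = 1/6
((p1 implies p2) and (p1 and p2)) or ((p1 implies p1) implies (p1 and p1)) = 0 or 1/6 = 1/6
((p1 implies p2) or p2) or (((p1 implies p2) and (p1 and p2)) or ((p1 implies p1) implies (p1 and p1))) = 0 or 1/6 = 1/6
not (not p1 or ((p1 or p2) implies p1)) or (((p1 implies p2) or p2) or (((p1 implies p2) and (p1 and p2)) or ((p1 implies p1) implies (p1 and p1)))) = 0 or 1/6 = 1/6
No assignment yields a value below 1/6, so this is the minimum.

1/6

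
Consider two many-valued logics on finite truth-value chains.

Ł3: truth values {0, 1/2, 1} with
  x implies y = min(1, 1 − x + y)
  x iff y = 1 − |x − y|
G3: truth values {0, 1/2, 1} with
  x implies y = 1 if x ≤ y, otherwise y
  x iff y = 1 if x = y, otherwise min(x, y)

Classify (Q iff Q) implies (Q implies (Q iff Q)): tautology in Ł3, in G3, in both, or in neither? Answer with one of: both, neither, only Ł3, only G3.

both

In Ł3: every assignment gives 1 — tautology.
In G3: every assignment gives 1 — tautology.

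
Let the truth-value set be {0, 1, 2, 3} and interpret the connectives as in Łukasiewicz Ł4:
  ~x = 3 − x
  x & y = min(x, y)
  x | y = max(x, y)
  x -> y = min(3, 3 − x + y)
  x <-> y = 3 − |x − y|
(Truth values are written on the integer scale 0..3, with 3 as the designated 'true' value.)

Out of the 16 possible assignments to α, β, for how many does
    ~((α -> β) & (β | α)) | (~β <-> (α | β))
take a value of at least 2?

α = 0, β = 0 ↦ 3  ≥
α = 0, β = 1 ↦ 2  ≥
α = 0, β = 2 ↦ 2  ≥
α = 0, β = 3 ↦ 0  <
α = 1, β = 0 ↦ 2  ≥
α = 1, β = 1 ↦ 2  ≥
α = 1, β = 2 ↦ 2  ≥
α = 1, β = 3 ↦ 0  <
α = 2, β = 0 ↦ 2  ≥
α = 2, β = 1 ↦ 3  ≥
α = 2, β = 2 ↦ 2  ≥
α = 2, β = 3 ↦ 0  <
α = 3, β = 0 ↦ 3  ≥
α = 3, β = 1 ↦ 2  ≥
α = 3, β = 2 ↦ 1  <
α = 3, β = 3 ↦ 0  <
So 11 of the 16 assignments meet the threshold.

11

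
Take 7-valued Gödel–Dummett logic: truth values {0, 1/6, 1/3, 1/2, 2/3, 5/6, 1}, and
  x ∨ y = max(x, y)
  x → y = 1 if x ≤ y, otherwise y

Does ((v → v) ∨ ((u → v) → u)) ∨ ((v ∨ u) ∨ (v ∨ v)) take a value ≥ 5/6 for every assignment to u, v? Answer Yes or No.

At u = 1/6, v = 1, for instance:
v → v = 1 → 1 = 1
u → v = 1/6 → 1 = 1
(u → v) → u = 1 → 1/6 = 1/6
(v → v) ∨ ((u → v) → u) = 1 ∨ 1/6 = 1
v ∨ u = 1 ∨ 1/6 = 1
v ∨ v = 1 ∨ 1 = 1
(v ∨ u) ∨ (v ∨ v) = 1 ∨ 1 = 1
((v → v) ∨ ((u → v) → u)) ∨ ((v ∨ u) ∨ (v ∨ v)) = 1 ∨ 1 = 1
and checking the remaining 48 assignments likewise gives ≥ 5/6 in every case.

Yes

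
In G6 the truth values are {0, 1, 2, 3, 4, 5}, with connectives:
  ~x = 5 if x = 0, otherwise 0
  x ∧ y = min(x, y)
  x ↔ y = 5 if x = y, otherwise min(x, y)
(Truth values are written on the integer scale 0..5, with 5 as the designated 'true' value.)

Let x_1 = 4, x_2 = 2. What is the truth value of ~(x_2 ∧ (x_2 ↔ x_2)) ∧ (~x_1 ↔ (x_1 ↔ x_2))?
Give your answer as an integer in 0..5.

x_2 ↔ x_2 = 2 ↔ 2 = 5
x_2 ∧ (x_2 ↔ x_2) = 2 ∧ 5 = 2
~(x_2 ∧ (x_2 ↔ x_2)) = ~2 = 0
~x_1 = ~4 = 0
x_1 ↔ x_2 = 4 ↔ 2 = 2
~x_1 ↔ (x_1 ↔ x_2) = 0 ↔ 2 = 0
~(x_2 ∧ (x_2 ↔ x_2)) ∧ (~x_1 ↔ (x_1 ↔ x_2)) = 0 ∧ 0 = 0

0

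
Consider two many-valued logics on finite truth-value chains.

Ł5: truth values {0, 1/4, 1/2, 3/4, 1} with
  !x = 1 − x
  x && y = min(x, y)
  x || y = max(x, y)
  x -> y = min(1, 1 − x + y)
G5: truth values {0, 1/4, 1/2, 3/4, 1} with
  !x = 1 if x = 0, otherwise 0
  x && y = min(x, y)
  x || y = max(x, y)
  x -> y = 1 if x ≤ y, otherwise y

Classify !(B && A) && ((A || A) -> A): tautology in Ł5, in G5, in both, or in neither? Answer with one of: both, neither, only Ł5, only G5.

In Ł5: at A = 1/4, B = 1/4 the value is 3/4 — not a tautology.
In G5: at A = 1/4, B = 1/4 the value is 0 — not a tautology.

neither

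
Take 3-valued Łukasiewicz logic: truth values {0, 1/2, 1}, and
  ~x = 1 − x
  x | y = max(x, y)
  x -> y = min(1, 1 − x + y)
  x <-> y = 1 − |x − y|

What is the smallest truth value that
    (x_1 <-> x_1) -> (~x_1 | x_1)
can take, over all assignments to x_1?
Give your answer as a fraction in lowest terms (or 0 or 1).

1/2

Take x_1 = 1/2:
x_1 <-> x_1 = 1/2 <-> 1/2 = 1
~x_1 = ~1/2 = 1/2
~x_1 | x_1 = 1/2 | 1/2 = 1/2
(x_1 <-> x_1) -> (~x_1 | x_1) = 1 -> 1/2 = 1/2
No assignment yields a value below 1/2, so this is the minimum.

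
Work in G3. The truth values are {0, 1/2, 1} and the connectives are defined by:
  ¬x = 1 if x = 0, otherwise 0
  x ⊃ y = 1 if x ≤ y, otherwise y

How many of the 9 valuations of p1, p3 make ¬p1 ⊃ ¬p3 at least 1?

p1 = 0, p3 = 0 ↦ 1  ≥
p1 = 0, p3 = 1/2 ↦ 0  <
p1 = 0, p3 = 1 ↦ 0  <
p1 = 1/2, p3 = 0 ↦ 1  ≥
p1 = 1/2, p3 = 1/2 ↦ 1  ≥
p1 = 1/2, p3 = 1 ↦ 1  ≥
p1 = 1, p3 = 0 ↦ 1  ≥
p1 = 1, p3 = 1/2 ↦ 1  ≥
p1 = 1, p3 = 1 ↦ 1  ≥
So 7 of the 9 assignments meet the threshold.

7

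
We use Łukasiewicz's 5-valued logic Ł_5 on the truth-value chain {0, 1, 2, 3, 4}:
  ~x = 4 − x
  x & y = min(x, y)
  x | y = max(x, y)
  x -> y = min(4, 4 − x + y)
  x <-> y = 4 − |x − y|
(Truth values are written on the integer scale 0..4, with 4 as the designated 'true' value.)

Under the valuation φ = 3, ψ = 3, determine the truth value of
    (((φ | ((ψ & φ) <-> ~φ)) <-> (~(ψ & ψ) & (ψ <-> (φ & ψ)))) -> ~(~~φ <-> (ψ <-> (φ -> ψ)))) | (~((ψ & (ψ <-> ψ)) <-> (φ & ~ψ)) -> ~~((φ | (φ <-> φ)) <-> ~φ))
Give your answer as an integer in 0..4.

ψ & φ = 3 & 3 = 3
~φ = ~3 = 1
(ψ & φ) <-> ~φ = 3 <-> 1 = 2
φ | ((ψ & φ) <-> ~φ) = 3 | 2 = 3
ψ & ψ = 3 & 3 = 3
~(ψ & ψ) = ~3 = 1
φ & ψ = 3 & 3 = 3
ψ <-> (φ & ψ) = 3 <-> 3 = 4
~(ψ & ψ) & (ψ <-> (φ & ψ)) = 1 & 4 = 1
(φ | ((ψ & φ) <-> ~φ)) <-> (~(ψ & ψ) & (ψ <-> (φ & ψ))) = 3 <-> 1 = 2
~φ = ~3 = 1
~~φ = ~1 = 3
φ -> ψ = 3 -> 3 = 4
ψ <-> (φ -> ψ) = 3 <-> 4 = 3
~~φ <-> (ψ <-> (φ -> ψ)) = 3 <-> 3 = 4
~(~~φ <-> (ψ <-> (φ -> ψ))) = ~4 = 0
((φ | ((ψ & φ) <-> ~φ)) <-> (~(ψ & ψ) & (ψ <-> (φ & ψ)))) -> ~(~~φ <-> (ψ <-> (φ -> ψ))) = 2 -> 0 = 2
ψ <-> ψ = 3 <-> 3 = 4
ψ & (ψ <-> ψ) = 3 & 4 = 3
~ψ = ~3 = 1
φ & ~ψ = 3 & 1 = 1
(ψ & (ψ <-> ψ)) <-> (φ & ~ψ) = 3 <-> 1 = 2
~((ψ & (ψ <-> ψ)) <-> (φ & ~ψ)) = ~2 = 2
φ <-> φ = 3 <-> 3 = 4
φ | (φ <-> φ) = 3 | 4 = 4
~φ = ~3 = 1
(φ | (φ <-> φ)) <-> ~φ = 4 <-> 1 = 1
~((φ | (φ <-> φ)) <-> ~φ) = ~1 = 3
~~((φ | (φ <-> φ)) <-> ~φ) = ~3 = 1
~((ψ & (ψ <-> ψ)) <-> (φ & ~ψ)) -> ~~((φ | (φ <-> φ)) <-> ~φ) = 2 -> 1 = 3
(((φ | ((ψ & φ) <-> ~φ)) <-> (~(ψ & ψ) & (ψ <-> (φ & ψ)))) -> ~(~~φ <-> (ψ <-> (φ -> ψ)))) | (~((ψ & (ψ <-> ψ)) <-> (φ & ~ψ)) -> ~~((φ | (φ <-> φ)) <-> ~φ)) = 2 | 3 = 3

3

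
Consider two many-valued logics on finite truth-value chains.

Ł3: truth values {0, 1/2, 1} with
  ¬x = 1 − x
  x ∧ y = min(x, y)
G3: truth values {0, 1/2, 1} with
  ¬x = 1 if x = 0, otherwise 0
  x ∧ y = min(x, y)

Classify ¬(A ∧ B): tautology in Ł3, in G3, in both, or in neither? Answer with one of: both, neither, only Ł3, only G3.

neither

In Ł3: at A = 1/2, B = 1/2 the value is 1/2 — not a tautology.
In G3: at A = 1/2, B = 1/2 the value is 0 — not a tautology.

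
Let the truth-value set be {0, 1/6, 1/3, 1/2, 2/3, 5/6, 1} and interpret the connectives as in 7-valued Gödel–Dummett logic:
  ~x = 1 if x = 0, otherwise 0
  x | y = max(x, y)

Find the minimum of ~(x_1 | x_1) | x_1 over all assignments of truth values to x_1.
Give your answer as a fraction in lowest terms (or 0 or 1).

Take x_1 = 1/6:
x_1 | x_1 = 1/6 | 1/6 = 1/6
~(x_1 | x_1) = ~1/6 = 0
~(x_1 | x_1) | x_1 = 0 | 1/6 = 1/6
No assignment yields a value below 1/6, so this is the minimum.

1/6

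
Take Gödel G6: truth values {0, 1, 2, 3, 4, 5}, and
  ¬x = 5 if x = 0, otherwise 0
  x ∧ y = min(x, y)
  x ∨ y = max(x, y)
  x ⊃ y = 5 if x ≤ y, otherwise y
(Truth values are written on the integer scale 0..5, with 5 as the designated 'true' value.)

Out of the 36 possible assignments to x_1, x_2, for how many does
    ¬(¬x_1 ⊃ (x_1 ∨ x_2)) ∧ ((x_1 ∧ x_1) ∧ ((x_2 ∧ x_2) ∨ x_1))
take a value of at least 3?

0

value 0: 36 assignments
So 0 of the 36 assignments meet the threshold.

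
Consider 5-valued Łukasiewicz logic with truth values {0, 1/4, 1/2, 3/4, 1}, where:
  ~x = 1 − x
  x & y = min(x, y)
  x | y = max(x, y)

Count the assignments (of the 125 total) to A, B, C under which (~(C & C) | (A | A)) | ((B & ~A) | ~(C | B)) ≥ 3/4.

value 1: 49 assignments (counts)
value 3/4: 43 assignments (counts)
value 1/2: 25 assignments
value 1/4: 7 assignments
value 0: 1 assignment
So 92 of the 125 assignments meet the threshold.

92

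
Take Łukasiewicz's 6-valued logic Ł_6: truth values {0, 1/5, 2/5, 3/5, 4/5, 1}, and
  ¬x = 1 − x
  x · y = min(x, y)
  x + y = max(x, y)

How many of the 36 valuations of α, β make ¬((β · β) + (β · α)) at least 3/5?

value 1: 6 assignments (counts)
value 4/5: 6 assignments (counts)
value 3/5: 6 assignments (counts)
value 2/5: 6 assignments
value 1/5: 6 assignments
value 0: 6 assignments
So 18 of the 36 assignments meet the threshold.

18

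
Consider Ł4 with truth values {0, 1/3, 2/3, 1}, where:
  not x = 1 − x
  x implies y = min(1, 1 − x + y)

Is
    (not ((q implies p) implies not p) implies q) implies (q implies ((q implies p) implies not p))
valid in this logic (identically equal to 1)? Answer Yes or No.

Counterexample: take p = 2/3, q = 2/3.
q implies p = 2/3 implies 2/3 = 1
not p = not 2/3 = 1/3
(q implies p) implies not p = 1 implies 1/3 = 1/3
not ((q implies p) implies not p) = not 1/3 = 2/3
not ((q implies p) implies not p) implies q = 2/3 implies 2/3 = 1
q implies p = 2/3 implies 2/3 = 1
not p = not 2/3 = 1/3
(q implies p) implies not p = 1 implies 1/3 = 1/3
q implies ((q implies p) implies not p) = 2/3 implies 1/3 = 2/3
(not ((q implies p) implies not p) implies q) implies (q implies ((q implies p) implies not p)) = 1 implies 2/3 = 2/3
This gives 2/3 ≠ 1.

No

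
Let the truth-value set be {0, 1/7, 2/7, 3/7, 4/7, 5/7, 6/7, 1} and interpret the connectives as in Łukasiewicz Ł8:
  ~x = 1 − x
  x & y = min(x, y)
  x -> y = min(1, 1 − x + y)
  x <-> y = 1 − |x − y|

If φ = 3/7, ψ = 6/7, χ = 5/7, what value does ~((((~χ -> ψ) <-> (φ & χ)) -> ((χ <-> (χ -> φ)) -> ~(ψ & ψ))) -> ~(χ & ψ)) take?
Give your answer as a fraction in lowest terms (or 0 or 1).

~χ = ~5/7 = 2/7
~χ -> ψ = 2/7 -> 6/7 = 1
φ & χ = 3/7 & 5/7 = 3/7
(~χ -> ψ) <-> (φ & χ) = 1 <-> 3/7 = 3/7
χ -> φ = 5/7 -> 3/7 = 5/7
χ <-> (χ -> φ) = 5/7 <-> 5/7 = 1
ψ & ψ = 6/7 & 6/7 = 6/7
~(ψ & ψ) = ~6/7 = 1/7
(χ <-> (χ -> φ)) -> ~(ψ & ψ) = 1 -> 1/7 = 1/7
((~χ -> ψ) <-> (φ & χ)) -> ((χ <-> (χ -> φ)) -> ~(ψ & ψ)) = 3/7 -> 1/7 = 5/7
χ & ψ = 5/7 & 6/7 = 5/7
~(χ & ψ) = ~5/7 = 2/7
(((~χ -> ψ) <-> (φ & χ)) -> ((χ <-> (χ -> φ)) -> ~(ψ & ψ))) -> ~(χ & ψ) = 5/7 -> 2/7 = 4/7
~((((~χ -> ψ) <-> (φ & χ)) -> ((χ <-> (χ -> φ)) -> ~(ψ & ψ))) -> ~(χ & ψ)) = ~4/7 = 3/7

3/7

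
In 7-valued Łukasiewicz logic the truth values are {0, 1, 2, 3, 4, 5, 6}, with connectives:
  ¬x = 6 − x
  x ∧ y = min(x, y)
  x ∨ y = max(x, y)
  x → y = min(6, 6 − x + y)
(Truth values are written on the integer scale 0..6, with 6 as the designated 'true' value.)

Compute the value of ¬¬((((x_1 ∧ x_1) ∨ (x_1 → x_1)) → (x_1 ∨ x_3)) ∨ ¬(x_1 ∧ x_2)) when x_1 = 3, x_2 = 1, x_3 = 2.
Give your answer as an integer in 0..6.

5

x_1 ∧ x_1 = 3 ∧ 3 = 3
x_1 → x_1 = 3 → 3 = 6
(x_1 ∧ x_1) ∨ (x_1 → x_1) = 3 ∨ 6 = 6
x_1 ∨ x_3 = 3 ∨ 2 = 3
((x_1 ∧ x_1) ∨ (x_1 → x_1)) → (x_1 ∨ x_3) = 6 → 3 = 3
x_1 ∧ x_2 = 3 ∧ 1 = 1
¬(x_1 ∧ x_2) = ¬1 = 5
(((x_1 ∧ x_1) ∨ (x_1 → x_1)) → (x_1 ∨ x_3)) ∨ ¬(x_1 ∧ x_2) = 3 ∨ 5 = 5
¬((((x_1 ∧ x_1) ∨ (x_1 → x_1)) → (x_1 ∨ x_3)) ∨ ¬(x_1 ∧ x_2)) = ¬5 = 1
¬¬((((x_1 ∧ x_1) ∨ (x_1 → x_1)) → (x_1 ∨ x_3)) ∨ ¬(x_1 ∧ x_2)) = ¬1 = 5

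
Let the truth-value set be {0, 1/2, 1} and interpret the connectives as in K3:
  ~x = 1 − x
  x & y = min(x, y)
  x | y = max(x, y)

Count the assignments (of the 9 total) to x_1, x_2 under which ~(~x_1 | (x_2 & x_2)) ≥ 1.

1

x_1 = 0, x_2 = 0 ↦ 0  <
x_1 = 0, x_2 = 1/2 ↦ 0  <
x_1 = 0, x_2 = 1 ↦ 0  <
x_1 = 1/2, x_2 = 0 ↦ 1/2  <
x_1 = 1/2, x_2 = 1/2 ↦ 1/2  <
x_1 = 1/2, x_2 = 1 ↦ 0  <
x_1 = 1, x_2 = 0 ↦ 1  ≥
x_1 = 1, x_2 = 1/2 ↦ 1/2  <
x_1 = 1, x_2 = 1 ↦ 0  <
So 1 of the 9 assignments meets the threshold.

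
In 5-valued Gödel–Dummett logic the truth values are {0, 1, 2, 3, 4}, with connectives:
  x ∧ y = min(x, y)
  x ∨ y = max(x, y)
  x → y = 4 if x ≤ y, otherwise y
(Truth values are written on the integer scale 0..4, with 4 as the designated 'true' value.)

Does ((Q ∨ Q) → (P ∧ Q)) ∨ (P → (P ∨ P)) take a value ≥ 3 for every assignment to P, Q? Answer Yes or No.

Yes

At P = 1, Q = 2, for instance:
Q ∨ Q = 2 ∨ 2 = 2
P ∧ Q = 1 ∧ 2 = 1
(Q ∨ Q) → (P ∧ Q) = 2 → 1 = 1
P ∨ P = 1 ∨ 1 = 1
P → (P ∨ P) = 1 → 1 = 4
((Q ∨ Q) → (P ∧ Q)) ∨ (P → (P ∨ P)) = 1 ∨ 4 = 4
and checking the remaining 24 assignments likewise gives ≥ 3 in every case.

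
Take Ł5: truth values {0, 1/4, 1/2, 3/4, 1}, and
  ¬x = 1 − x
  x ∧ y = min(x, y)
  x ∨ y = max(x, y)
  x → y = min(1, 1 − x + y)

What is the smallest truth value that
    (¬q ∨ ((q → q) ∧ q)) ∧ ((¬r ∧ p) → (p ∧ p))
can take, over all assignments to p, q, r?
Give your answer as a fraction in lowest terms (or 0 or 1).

Take p = 0, q = 1/2, r = 0:
¬q = ¬1/2 = 1/2
q → q = 1/2 → 1/2 = 1
(q → q) ∧ q = 1 ∧ 1/2 = 1/2
¬q ∨ ((q → q) ∧ q) = 1/2 ∨ 1/2 = 1/2
¬r = ¬0 = 1
¬r ∧ p = 1 ∧ 0 = 0
p ∧ p = 0 ∧ 0 = 0
(¬r ∧ p) → (p ∧ p) = 0 → 0 = 1
(¬q ∨ ((q → q) ∧ q)) ∧ ((¬r ∧ p) → (p ∧ p)) = 1/2 ∧ 1 = 1/2
No assignment yields a value below 1/2, so this is the minimum.

1/2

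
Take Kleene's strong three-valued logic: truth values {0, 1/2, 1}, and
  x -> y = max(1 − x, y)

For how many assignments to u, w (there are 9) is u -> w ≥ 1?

u = 0, w = 0 ↦ 1  ≥
u = 0, w = 1/2 ↦ 1  ≥
u = 0, w = 1 ↦ 1  ≥
u = 1/2, w = 0 ↦ 1/2  <
u = 1/2, w = 1/2 ↦ 1/2  <
u = 1/2, w = 1 ↦ 1  ≥
u = 1, w = 0 ↦ 0  <
u = 1, w = 1/2 ↦ 1/2  <
u = 1, w = 1 ↦ 1  ≥
So 5 of the 9 assignments meet the threshold.

5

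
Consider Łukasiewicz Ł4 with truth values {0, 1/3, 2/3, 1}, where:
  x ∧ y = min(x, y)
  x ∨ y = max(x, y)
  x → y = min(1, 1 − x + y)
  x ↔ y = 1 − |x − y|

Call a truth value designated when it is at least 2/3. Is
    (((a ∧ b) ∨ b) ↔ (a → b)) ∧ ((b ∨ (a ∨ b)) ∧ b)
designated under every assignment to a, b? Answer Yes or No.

No

Counterexample: take a = 0, b = 0.
a ∧ b = 0 ∧ 0 = 0
(a ∧ b) ∨ b = 0 ∨ 0 = 0
a → b = 0 → 0 = 1
((a ∧ b) ∨ b) ↔ (a → b) = 0 ↔ 1 = 0
a ∨ b = 0 ∨ 0 = 0
b ∨ (a ∨ b) = 0 ∨ 0 = 0
(b ∨ (a ∨ b)) ∧ b = 0 ∧ 0 = 0
(((a ∧ b) ∨ b) ↔ (a → b)) ∧ ((b ∨ (a ∨ b)) ∧ b) = 0 ∧ 0 = 0
This gives 0, which is below 2/3.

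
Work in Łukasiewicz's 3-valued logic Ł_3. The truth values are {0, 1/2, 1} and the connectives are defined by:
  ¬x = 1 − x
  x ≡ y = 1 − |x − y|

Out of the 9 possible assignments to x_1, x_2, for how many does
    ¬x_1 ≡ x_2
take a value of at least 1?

x_1 = 0, x_2 = 0 ↦ 0  <
x_1 = 0, x_2 = 1/2 ↦ 1/2  <
x_1 = 0, x_2 = 1 ↦ 1  ≥
x_1 = 1/2, x_2 = 0 ↦ 1/2  <
x_1 = 1/2, x_2 = 1/2 ↦ 1  ≥
x_1 = 1/2, x_2 = 1 ↦ 1/2  <
x_1 = 1, x_2 = 0 ↦ 1  ≥
x_1 = 1, x_2 = 1/2 ↦ 1/2  <
x_1 = 1, x_2 = 1 ↦ 0  <
So 3 of the 9 assignments meet the threshold.

3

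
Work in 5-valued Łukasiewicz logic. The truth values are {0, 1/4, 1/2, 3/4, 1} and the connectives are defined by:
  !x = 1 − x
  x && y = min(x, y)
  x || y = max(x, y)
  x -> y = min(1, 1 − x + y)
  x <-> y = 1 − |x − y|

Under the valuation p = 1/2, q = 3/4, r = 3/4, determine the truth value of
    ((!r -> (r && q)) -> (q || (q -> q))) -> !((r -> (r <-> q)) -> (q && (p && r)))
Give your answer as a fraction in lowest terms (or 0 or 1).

1/2

!r = !3/4 = 1/4
r && q = 3/4 && 3/4 = 3/4
!r -> (r && q) = 1/4 -> 3/4 = 1
q -> q = 3/4 -> 3/4 = 1
q || (q -> q) = 3/4 || 1 = 1
(!r -> (r && q)) -> (q || (q -> q)) = 1 -> 1 = 1
r <-> q = 3/4 <-> 3/4 = 1
r -> (r <-> q) = 3/4 -> 1 = 1
p && r = 1/2 && 3/4 = 1/2
q && (p && r) = 3/4 && 1/2 = 1/2
(r -> (r <-> q)) -> (q && (p && r)) = 1 -> 1/2 = 1/2
!((r -> (r <-> q)) -> (q && (p && r))) = !1/2 = 1/2
((!r -> (r && q)) -> (q || (q -> q))) -> !((r -> (r <-> q)) -> (q && (p && r))) = 1 -> 1/2 = 1/2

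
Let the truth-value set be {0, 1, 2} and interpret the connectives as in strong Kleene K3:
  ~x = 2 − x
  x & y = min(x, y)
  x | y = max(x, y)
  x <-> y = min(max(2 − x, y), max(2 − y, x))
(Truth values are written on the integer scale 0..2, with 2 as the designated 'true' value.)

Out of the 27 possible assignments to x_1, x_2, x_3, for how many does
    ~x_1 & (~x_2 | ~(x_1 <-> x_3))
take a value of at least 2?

value 2: 5 assignments (counts)
value 1: 12 assignments
value 0: 10 assignments
So 5 of the 27 assignments meet the threshold.

5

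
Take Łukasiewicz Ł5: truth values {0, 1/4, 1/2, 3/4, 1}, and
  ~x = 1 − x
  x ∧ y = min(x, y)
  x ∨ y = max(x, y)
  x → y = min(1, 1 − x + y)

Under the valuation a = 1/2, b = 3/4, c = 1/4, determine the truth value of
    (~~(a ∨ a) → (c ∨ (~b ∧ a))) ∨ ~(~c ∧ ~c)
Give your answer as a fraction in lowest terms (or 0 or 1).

3/4

a ∨ a = 1/2 ∨ 1/2 = 1/2
~(a ∨ a) = ~1/2 = 1/2
~~(a ∨ a) = ~1/2 = 1/2
~b = ~3/4 = 1/4
~b ∧ a = 1/4 ∧ 1/2 = 1/4
c ∨ (~b ∧ a) = 1/4 ∨ 1/4 = 1/4
~~(a ∨ a) → (c ∨ (~b ∧ a)) = 1/2 → 1/4 = 3/4
~c = ~1/4 = 3/4
~c = ~1/4 = 3/4
~c ∧ ~c = 3/4 ∧ 3/4 = 3/4
~(~c ∧ ~c) = ~3/4 = 1/4
(~~(a ∨ a) → (c ∨ (~b ∧ a))) ∨ ~(~c ∧ ~c) = 3/4 ∨ 1/4 = 3/4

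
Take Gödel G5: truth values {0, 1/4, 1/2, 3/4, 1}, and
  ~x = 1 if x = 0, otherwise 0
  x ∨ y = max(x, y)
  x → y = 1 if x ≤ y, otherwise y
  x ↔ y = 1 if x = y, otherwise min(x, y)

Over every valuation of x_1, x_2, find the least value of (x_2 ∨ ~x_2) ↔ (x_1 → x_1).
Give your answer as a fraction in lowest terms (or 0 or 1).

1/4

Take x_1 = 0, x_2 = 1/4:
~x_2 = ~1/4 = 0
x_2 ∨ ~x_2 = 1/4 ∨ 0 = 1/4
x_1 → x_1 = 0 → 0 = 1
(x_2 ∨ ~x_2) ↔ (x_1 → x_1) = 1/4 ↔ 1 = 1/4
No assignment yields a value below 1/4, so this is the minimum.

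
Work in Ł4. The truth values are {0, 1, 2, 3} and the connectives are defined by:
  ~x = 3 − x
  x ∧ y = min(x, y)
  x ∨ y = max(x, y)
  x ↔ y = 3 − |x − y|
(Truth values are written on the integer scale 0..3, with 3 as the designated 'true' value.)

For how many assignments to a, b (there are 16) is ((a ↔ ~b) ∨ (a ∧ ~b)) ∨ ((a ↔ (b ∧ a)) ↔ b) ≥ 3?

a = 0, b = 0 ↦ 0  <
a = 0, b = 1 ↦ 1  <
a = 0, b = 2 ↦ 2  <
a = 0, b = 3 ↦ 3  ≥
a = 1, b = 0 ↦ 1  <
a = 1, b = 1 ↦ 2  <
a = 1, b = 2 ↦ 3  ≥
a = 1, b = 3 ↦ 3  ≥
a = 2, b = 0 ↦ 2  <
a = 2, b = 1 ↦ 3  ≥
a = 2, b = 2 ↦ 2  <
a = 2, b = 3 ↦ 3  ≥
a = 3, b = 0 ↦ 3  ≥
a = 3, b = 1 ↦ 3  ≥
a = 3, b = 2 ↦ 3  ≥
a = 3, b = 3 ↦ 3  ≥
So 9 of the 16 assignments meet the threshold.

9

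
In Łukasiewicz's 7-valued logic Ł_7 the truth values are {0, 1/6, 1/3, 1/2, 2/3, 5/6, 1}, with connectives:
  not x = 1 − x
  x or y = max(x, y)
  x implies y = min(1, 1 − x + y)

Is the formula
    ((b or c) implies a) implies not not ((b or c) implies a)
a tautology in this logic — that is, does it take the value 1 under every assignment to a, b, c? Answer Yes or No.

At a = 1/3, b = 5/6, c = 1/2, for instance:
b or c = 5/6 or 1/2 = 5/6
(b or c) implies a = 5/6 implies 1/3 = 1/2
not ((b or c) implies a) = not 1/2 = 1/2
not not ((b or c) implies a) = not 1/2 = 1/2
((b or c) implies a) implies not not ((b or c) implies a) = 1/2 implies 1/2 = 1
and checking the remaining 342 assignments likewise gives ≥ 1 in every case.

Yes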